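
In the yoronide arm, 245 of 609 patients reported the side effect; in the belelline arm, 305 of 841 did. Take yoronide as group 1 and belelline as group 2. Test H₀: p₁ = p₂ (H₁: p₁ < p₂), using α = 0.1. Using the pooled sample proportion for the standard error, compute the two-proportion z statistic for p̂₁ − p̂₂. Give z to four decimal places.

z = 1.5352

p̂₁ = 245/609 ≈ 0.4022989, p̂₂ = 305/841 ≈ 0.3626635.
Pooled p̂ = (245+305)/(609+841) = 550/1450 = 0.3793103.
SE = √(0.235434 × 0.0028311) = 0.0258174.
z = (0.4022989 − 0.3626635)/0.0258174 = 0.0396354/0.0258174 = 1.5352.
p-value = P(Z < 1.535) ≈ 0.9376; since p > α = 0.1, fail to reject H₀.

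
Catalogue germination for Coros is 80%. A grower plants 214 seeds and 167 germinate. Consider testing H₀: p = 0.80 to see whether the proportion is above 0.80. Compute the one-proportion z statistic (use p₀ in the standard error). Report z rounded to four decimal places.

z = -0.7178

p̂ = 167/214 = 0.780374.
Standard error under H₀: √(0.8×0.2/214) = 0.027343.
z = (0.780374 − 0.8)/0.027343 = -0.019626/0.027343 = -0.7178.
p-value = P(Z > -0.718) ≈ 0.7635.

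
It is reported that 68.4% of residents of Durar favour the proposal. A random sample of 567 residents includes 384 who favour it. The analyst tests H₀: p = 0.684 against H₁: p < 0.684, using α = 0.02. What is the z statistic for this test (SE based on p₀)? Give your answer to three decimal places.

p̂ = 384/567 = 0.67725.
Under H₀, SE = √(0.684·0.316/567) = √(0.000381206) = 0.01952.
z = (0.67725 − 0.684)/0.01952 = -0.00675/0.01952 = -0.346.
p-value = P(Z < -0.346) ≈ 0.3648; since p > α = 0.02, fail to reject H₀.

z = -0.346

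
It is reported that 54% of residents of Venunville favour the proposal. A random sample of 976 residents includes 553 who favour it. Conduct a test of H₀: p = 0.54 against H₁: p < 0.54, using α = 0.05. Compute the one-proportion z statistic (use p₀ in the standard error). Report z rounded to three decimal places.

p̂ = 553/976 = 0.566598.
Under H₀, SE = √(0.54·0.46/976) = √(0.000254508) = 0.015953.
z = (0.566598 − 0.54)/0.015953 = 0.026598/0.015953 = 1.667.
p-value = P(Z < 1.667) ≈ 0.9523; since p > α = 0.05, fail to reject H₀.

z = 1.667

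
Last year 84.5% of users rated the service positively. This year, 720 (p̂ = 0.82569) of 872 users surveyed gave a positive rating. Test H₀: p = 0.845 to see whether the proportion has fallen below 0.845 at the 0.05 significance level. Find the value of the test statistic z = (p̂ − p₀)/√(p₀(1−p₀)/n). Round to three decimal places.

p̂ = 720/872 ≈ 0.825688.
Under H₀, SE = √(0.845·0.155/872) = √(0.000150201) = 0.012256.
z = (0.825688 − 0.845)/0.012256 = -0.019312/0.012256 = -1.576.
p-value = P(Z < -1.576) ≈ 0.0575; since p > α = 0.05, fail to reject H₀.

z = -1.576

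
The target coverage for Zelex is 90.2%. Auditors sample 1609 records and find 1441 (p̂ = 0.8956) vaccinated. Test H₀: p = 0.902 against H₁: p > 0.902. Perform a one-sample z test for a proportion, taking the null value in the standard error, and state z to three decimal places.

z = -0.865

p̂ = 1441/1609 = 0.89559.
Under H₀, SE = √(0.902·0.098/1609) = √(5.49385e-05) = 0.00741.
z = (0.89559 − 0.902)/0.00741 = -0.00641/0.00741 = -0.865.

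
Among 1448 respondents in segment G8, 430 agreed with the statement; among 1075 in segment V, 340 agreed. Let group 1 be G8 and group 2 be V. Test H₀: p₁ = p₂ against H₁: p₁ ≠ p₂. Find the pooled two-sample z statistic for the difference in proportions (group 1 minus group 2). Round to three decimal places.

z = -1.042

p̂₁ = 430/1448 = 0.29696, p̂₂ = 340/1075 = 0.31628.
Pooled p̂ = (430+340)/(1448+1075) = 770/2523 = 0.30519.
SE = √(0.21205 × 0.00162084) = 0.01854.
z = (0.29696 − 0.31628)/0.01854 = -0.01932/0.01854 = -1.042.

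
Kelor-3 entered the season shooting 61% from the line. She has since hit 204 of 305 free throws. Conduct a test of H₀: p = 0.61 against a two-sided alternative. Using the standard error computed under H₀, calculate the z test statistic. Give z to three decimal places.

p̂ = 204/305 ≈ 0.66885.
Standard error under H₀: √(0.61×0.39/305) = 0.02793.
z = (0.66885 − 0.61)/0.02793 = 0.05885/0.02793 = 2.107.

z = 2.107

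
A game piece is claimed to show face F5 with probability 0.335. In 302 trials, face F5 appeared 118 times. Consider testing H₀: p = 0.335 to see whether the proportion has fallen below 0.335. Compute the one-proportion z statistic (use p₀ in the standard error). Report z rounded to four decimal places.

p̂ = 118/302 = 0.3907285.
Standard error under H₀: √(0.335×0.665/302) = 0.0271600.
z = (0.3907285 − 0.335)/0.0271600 = 0.0557285/0.0271600 = 2.0519.

z = 2.0519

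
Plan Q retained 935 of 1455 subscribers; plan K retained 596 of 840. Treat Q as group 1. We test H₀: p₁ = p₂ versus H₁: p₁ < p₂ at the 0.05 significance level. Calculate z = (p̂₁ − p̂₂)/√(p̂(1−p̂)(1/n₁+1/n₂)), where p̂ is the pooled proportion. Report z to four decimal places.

z = -3.2767

p̂₁ = 935/1455 = 0.6426117, p̂₂ = 596/840 = 0.7095238.
Pooled p̂ = (935+596)/(1455+840) = 1531/2295 = 0.6671024.
SE = √(p̂(1−p̂)(1/n₁+1/n₂)) = √(0.6671024·0.3328976·0.00187776) = √(0.000417007) = 0.0204208.
z = (0.6426117 − 0.7095238)/0.0204208 = -0.0669121/0.0204208 = -3.2767.
p-value = P(Z < -3.277) ≈ 0.0005. With α = 0.05, reject H₀.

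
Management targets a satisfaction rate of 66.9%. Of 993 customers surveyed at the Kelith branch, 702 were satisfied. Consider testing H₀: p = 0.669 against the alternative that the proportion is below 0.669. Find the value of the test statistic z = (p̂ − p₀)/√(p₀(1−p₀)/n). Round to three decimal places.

p̂ = 702/993 = 0.706949.
SE = √(p₀(1−p₀)/n) = √(0.22144/993) = 0.014933.
z = (0.706949 − 0.669)/0.014933 = 0.037949/0.014933 = 2.541.

z = 2.541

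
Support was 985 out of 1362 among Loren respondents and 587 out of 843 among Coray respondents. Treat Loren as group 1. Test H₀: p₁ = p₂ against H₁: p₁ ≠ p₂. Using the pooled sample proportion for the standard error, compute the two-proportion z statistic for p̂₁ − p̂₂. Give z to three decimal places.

p̂₁ = 985/1362 = 0.72320, p̂₂ = 587/843 = 0.69632.
Pooled p̂ = (985+587)/(1362+843) = 1572/2205 = 0.71293.
SE = √(p̂(1−p̂)(1/n₁+1/n₂)) = √(0.71293·0.28707·0.00192045) = √(0.000393046) = 0.01983.
z = (0.72320 − 0.69632)/0.01983 = 0.02688/0.01983 = 1.356.
Two-sided p-value ≈ 2·Φ(−1.356) = 0.1752.

z = 1.356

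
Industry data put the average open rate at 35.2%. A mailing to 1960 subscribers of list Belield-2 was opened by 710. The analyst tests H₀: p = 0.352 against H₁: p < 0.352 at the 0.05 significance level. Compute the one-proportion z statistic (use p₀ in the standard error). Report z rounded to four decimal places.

p̂ = 710/1960 ≈ 0.362245.
Under H₀, SE = √(0.352·0.648/1960) = √(0.000116376) = 0.010788.
z = (0.362245 − 0.352)/0.010788 = 0.010245/0.010788 = 0.9497.
p-value = P(Z < 0.950) ≈ 0.8289, so at α = 0.05 we fail to reject H₀.

z = 0.9497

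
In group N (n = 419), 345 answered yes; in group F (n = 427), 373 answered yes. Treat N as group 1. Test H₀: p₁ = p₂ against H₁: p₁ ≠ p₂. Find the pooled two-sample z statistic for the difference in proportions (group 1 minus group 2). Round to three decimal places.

z = -2.035

p̂₁ = 345/419 = 0.82339, p̂₂ = 373/427 = 0.87354.
Pooled p̂ = (345+373)/(419+427) = 718/846 = 0.84870.
SE = √(p̂(1−p̂)(1/n₁+1/n₂)) = √(0.84870·0.15130·0.00472856) = √(0.000607187) = 0.02464.
z = (0.82339 − 0.87354)/0.02464 = -0.05015/0.02464 = -2.035.
p-value = 2·P(Z > 2.035) ≈ 0.0418.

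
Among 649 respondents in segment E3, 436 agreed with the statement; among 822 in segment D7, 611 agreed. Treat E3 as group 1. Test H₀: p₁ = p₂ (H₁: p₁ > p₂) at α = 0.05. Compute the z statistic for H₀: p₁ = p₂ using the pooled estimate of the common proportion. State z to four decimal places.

z = -3.0064

p̂₁ = 436/649 = 0.6718028, p̂₂ = 611/822 = 0.7433090.
Pooled p̂ = (436+611)/(649+822) = 1047/1471 = 0.7117607.
SE = √(p̂(1−p̂)(1/n₁+1/n₂)) = √(0.7117607·0.2882393·0.00275738) = √(0.000565696) = 0.0237844.
z = (0.6718028 − 0.7433090)/0.0237844 = -0.0715062/0.0237844 = -3.0064.
p-value = P(Z > -3.006) ≈ 0.9987, so at α = 0.05 we fail to reject H₀.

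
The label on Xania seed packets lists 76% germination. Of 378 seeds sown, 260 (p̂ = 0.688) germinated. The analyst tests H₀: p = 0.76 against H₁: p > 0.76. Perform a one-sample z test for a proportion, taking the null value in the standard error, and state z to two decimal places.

p̂ = 260/378 ≈ 0.687831.
Standard error under H₀: √(0.76×0.24/378) = 0.021967.
z = (0.687831 − 0.76)/0.021967 = -0.072169/0.021967 = -3.29.

z = -3.29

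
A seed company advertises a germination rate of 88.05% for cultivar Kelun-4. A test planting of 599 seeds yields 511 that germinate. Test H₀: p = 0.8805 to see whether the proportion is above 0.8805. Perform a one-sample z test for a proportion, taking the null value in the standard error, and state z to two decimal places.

z = -2.07

p̂ = 511/599 ≈ 0.85309.
Standard error under H₀: √(0.8805×0.1195/599) = 0.01325.
z = (0.85309 − 0.8805)/0.01325 = -0.02741/0.01325 = -2.07.
p-value = P(Z > -2.068) ≈ 0.9807.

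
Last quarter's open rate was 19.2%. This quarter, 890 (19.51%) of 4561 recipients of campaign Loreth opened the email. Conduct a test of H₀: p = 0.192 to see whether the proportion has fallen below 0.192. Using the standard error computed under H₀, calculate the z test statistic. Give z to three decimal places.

p̂ = 890/4561 ≈ 0.19513.
SE = √(p₀(1−p₀)/n) = √(0.15514/4561) = 0.00583.
z = (0.19513 − 0.192)/0.00583 = 0.00313/0.00583 = 0.537.

z = 0.537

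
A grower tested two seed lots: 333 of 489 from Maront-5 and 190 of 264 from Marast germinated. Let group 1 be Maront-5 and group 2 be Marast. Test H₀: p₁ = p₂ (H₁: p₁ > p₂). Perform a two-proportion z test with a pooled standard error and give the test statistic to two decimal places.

z = -1.10

p̂₁ = 333/489 = 0.6810, p̂₂ = 190/264 = 0.7197.
Pooled p̂ = (333+190)/(489+264) = 523/753 = 0.6946.
SE = √(p̂(1−p̂)(1/n₁+1/n₂)) = √(0.6946·0.3054·0.00583287) = √(0.00123743) = 0.0352.
z = (0.6810 − 0.7197)/0.0352 = -0.0387/0.0352 = -1.10.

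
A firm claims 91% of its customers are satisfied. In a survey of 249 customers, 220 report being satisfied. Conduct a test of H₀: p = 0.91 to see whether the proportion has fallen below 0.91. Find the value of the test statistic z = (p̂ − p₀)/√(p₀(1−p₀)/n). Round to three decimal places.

z = -1.459

p̂ = 220/249 ≈ 0.88353.
Under H₀, SE = √(0.91·0.09/249) = √(0.000328916) = 0.01814.
z = (0.88353 − 0.91)/0.01814 = -0.02647/0.01814 = -1.459.
p-value = P(Z < -1.459) ≈ 0.0722.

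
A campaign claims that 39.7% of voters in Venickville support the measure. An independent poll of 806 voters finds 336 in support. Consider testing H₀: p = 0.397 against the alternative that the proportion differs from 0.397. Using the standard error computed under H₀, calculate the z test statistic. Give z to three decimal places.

p̂ = 336/806 = 0.41687.
Standard error under H₀: √(0.397×0.603/806) = 0.01723.
z = (0.41687 − 0.397)/0.01723 = 0.01987/0.01723 = 1.153.
p-value = 2·P(Z > 1.153) ≈ 0.2488.

z = 1.153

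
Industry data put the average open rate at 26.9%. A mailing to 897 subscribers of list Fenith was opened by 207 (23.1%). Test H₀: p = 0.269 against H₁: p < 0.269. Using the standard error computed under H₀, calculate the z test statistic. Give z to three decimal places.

p̂ = 207/897 = 0.230769.
Under H₀, SE = √(0.269·0.731/897) = √(0.000219219) = 0.014806.
z = (0.230769 − 0.269)/0.014806 = -0.038231/0.014806 = -2.582.
p-value = P(Z < -2.582) ≈ 0.0049.

z = -2.582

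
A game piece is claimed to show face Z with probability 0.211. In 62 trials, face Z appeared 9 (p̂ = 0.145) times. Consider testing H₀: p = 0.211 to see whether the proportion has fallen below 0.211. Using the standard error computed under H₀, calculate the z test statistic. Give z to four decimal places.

p̂ = 9/62 = 0.145161.
Standard error under H₀: √(0.211×0.789/62) = 0.051818.
z = (0.145161 − 0.211)/0.051818 = -0.065839/0.051818 = -1.2706.

z = -1.2706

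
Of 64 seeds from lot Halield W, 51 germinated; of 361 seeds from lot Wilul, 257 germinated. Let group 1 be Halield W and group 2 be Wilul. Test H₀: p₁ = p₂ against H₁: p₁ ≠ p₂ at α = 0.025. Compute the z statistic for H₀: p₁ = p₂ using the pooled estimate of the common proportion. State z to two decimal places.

p̂₁ = 51/64 = 0.7969, p̂₂ = 257/361 = 0.7119.
Pooled p̂ = (51+257)/(64+361) = 308/425 = 0.7247.
SE = √(p̂(1−p̂)(1/n₁+1/n₂)) = √(0.7247·0.2753·0.0183951) = √(0.00366995) = 0.0606.
z = (0.7969 − 0.7119)/0.0606 = 0.0850/0.0606 = 1.40.
Two-sided p-value ≈ 2·Φ(−1.403) = 0.1608. With α = 0.025, fail to reject H₀.

z = 1.40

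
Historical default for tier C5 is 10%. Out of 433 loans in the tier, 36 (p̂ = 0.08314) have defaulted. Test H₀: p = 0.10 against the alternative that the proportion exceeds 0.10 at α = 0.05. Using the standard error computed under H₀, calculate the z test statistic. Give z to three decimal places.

p̂ = 36/433 ≈ 0.08314.
Under H₀, SE = √(0.1·0.9/433) = √(0.000207852) = 0.01442.
z = (0.08314 − 0.1)/0.01442 = -0.01686/0.01442 = -1.169.
p-value = P(Z > -1.169) ≈ 0.8789, so at α = 0.05 we fail to reject H₀.

z = -1.169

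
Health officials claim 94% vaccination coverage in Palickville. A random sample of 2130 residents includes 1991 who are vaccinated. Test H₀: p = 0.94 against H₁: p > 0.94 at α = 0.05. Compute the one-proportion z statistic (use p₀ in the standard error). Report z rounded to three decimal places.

p̂ = 1991/2130 ≈ 0.934742.
SE = √(p₀(1−p₀)/n) = √(0.0564/2130) = 0.005146.
z = (0.934742 − 0.94)/0.005146 = -0.005258/0.005146 = -1.022.
p-value = P(Z > -1.022) ≈ 0.8466. With α = 0.05, fail to reject H₀.

z = -1.022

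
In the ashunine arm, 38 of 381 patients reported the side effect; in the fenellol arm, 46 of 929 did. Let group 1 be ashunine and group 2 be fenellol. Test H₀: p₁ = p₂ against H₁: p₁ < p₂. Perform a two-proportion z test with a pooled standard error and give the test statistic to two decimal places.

p̂₁ = 38/381 = 0.0997, p̂₂ = 46/929 = 0.0495.
Pooled p̂ = (38+46)/(381+929) = 84/1310 = 0.0641.
SE = √(0.0600105 × 0.0037011) = 0.0149.
z = (0.0997 − 0.0495)/0.0149 = 0.0502/0.0149 = 3.37.
p-value = P(Z < 3.370) ≈ 0.9996.

z = 3.37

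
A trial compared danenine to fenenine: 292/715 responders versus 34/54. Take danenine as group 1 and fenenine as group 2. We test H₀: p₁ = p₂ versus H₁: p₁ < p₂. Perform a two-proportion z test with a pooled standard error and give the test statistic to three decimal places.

p̂₁ = 292/715 = 0.40839, p̂₂ = 34/54 = 0.62963.
Pooled p̂ = (292+34)/(715+54) = 326/769 = 0.42393.
SE = √(p̂(1−p̂)(1/n₁+1/n₂)) = √(0.42393·0.57607·0.0199171) = √(0.00486402) = 0.06974.
z = (0.40839 − 0.62963)/0.06974 = -0.22124/0.06974 = -3.172.

z = -3.172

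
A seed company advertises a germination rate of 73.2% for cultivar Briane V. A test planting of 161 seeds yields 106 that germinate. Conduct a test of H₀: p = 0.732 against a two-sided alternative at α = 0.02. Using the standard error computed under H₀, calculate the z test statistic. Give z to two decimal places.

z = -2.11

p̂ = 106/161 ≈ 0.6584.
Under H₀, SE = √(0.732·0.268/161) = √(0.00121848) = 0.0349.
z = (0.6584 − 0.732)/0.0349 = -0.0736/0.0349 = -2.11.
p-value = 2·P(Z > 2.109) ≈ 0.0350, so at α = 0.02 we fail to reject H₀.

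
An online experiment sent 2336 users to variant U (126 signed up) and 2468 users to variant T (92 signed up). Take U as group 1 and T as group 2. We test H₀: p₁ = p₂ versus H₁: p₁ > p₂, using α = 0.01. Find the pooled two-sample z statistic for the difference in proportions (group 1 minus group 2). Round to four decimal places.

p̂₁ = 126/2336 = 0.053938, p̂₂ = 92/2468 = 0.037277.
Pooled p̂ = (126+92)/(2336+2468) = 218/4804 = 0.045379.
SE = √(0.0433196 × 0.000833269) = 0.006008.
z = (0.053938 − 0.037277)/0.006008 = 0.016661/0.006008 = 2.7731.
p-value = P(Z > 2.773) ≈ 0.0028. With α = 0.01, reject H₀.

z = 2.7731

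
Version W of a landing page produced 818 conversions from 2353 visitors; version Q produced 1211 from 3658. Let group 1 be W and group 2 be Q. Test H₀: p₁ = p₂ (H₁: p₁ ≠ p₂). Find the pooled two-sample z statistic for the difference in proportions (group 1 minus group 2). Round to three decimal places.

p̂₁ = 818/2353 = 0.347641, p̂₂ = 1211/3658 = 0.331055.
Pooled p̂ = (818+1211)/(2353+3658) = 2029/6011 = 0.337548.
SE = √(p̂(1−p̂)(1/n₁+1/n₂)) = √(0.337548·0.662452·0.000698363) = √(0.00015616) = 0.012496.
z = (0.347641 − 0.331055)/0.012496 = 0.016586/0.012496 = 1.327.

z = 1.327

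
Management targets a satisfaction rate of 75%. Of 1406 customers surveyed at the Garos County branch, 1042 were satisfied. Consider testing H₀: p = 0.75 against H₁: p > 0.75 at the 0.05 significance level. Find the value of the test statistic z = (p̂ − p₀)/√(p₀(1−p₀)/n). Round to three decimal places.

p̂ = 1042/1406 ≈ 0.74111.
Standard error under H₀: √(0.75×0.25/1406) = 0.01155.
z = (0.74111 − 0.75)/0.01155 = -0.00889/0.01155 = -0.770.
p-value = P(Z > -0.770) ≈ 0.7793; since p > α = 0.05, fail to reject H₀.

z = -0.770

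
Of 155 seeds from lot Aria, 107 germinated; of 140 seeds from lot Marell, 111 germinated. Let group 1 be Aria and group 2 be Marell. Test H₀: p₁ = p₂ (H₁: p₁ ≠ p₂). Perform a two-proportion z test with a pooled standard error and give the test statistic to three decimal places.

p̂₁ = 107/155 = 0.69032, p̂₂ = 111/140 = 0.79286.
Pooled p̂ = (107+111)/(155+140) = 218/295 = 0.73898.
SE = √(p̂(1−p̂)(1/n₁+1/n₂)) = √(0.73898·0.26102·0.0135945) = √(0.0026222) = 0.05121.
z = (0.69032 − 0.79286)/0.05121 = -0.10254/0.05121 = -2.002.

z = -2.002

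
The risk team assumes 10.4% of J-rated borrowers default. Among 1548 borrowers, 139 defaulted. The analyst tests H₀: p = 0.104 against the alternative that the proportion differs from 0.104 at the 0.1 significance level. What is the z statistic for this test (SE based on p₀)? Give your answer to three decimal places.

z = -1.831

p̂ = 139/1548 = 0.08979.
Under H₀, SE = √(0.104·0.896/1548) = √(6.01964e-05) = 0.00776.
z = (0.08979 − 0.104)/0.00776 = -0.01421/0.00776 = -1.831.
p-value = 2·P(Z > 1.831) ≈ 0.0671, so at α = 0.1 we reject H₀.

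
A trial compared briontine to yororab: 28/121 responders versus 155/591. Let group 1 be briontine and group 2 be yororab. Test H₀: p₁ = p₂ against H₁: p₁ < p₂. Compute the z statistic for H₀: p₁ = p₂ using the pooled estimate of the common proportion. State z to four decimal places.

z = -0.7078

p̂₁ = 28/121 = 0.231405, p̂₂ = 155/591 = 0.262267.
Pooled p̂ = (28+155)/(121+591) = 183/712 = 0.257022.
SE = √(0.190962 × 0.00995651) = 0.043604.
z = (0.231405 − 0.262267)/0.043604 = -0.030862/0.043604 = -0.7078.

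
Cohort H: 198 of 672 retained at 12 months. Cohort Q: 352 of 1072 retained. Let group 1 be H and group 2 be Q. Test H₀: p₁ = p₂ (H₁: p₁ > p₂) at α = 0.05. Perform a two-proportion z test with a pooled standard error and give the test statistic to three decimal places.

z = -1.475

p̂₁ = 198/672 ≈ 0.29464, p̂₂ = 352/1072 ≈ 0.32836.
Pooled p̂ = (198+352)/(672+1072) = 550/1744 = 0.31537.
SE = √(p̂(1−p̂)(1/n₁+1/n₂)) = √(0.31537·0.68463·0.00242093) = √(0.000522705) = 0.02286.
z = (0.29464 − 0.32836)/0.02286 = -0.03372/0.02286 = -1.475.
p-value = P(Z > -1.475) ≈ 0.9299, so at α = 0.05 we fail to reject H₀.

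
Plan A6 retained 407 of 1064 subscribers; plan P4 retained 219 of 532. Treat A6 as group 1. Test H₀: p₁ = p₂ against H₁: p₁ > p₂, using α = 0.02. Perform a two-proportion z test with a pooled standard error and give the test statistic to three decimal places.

p̂₁ = 407/1064 = 0.382519, p̂₂ = 219/532 = 0.411654.
Pooled p̂ = (407+219)/(1064+532) = 626/1596 = 0.392231.
SE = √(p̂(1−p̂)(1/n₁+1/n₂)) = √(0.392231·0.607769·0.00281955) = √(0.00067214) = 0.025926.
z = (0.382519 − 0.411654)/0.025926 = -0.029135/0.025926 = -1.124.
p-value = P(Z > -1.124) ≈ 0.8695. With α = 0.02, fail to reject H₀.

z = -1.124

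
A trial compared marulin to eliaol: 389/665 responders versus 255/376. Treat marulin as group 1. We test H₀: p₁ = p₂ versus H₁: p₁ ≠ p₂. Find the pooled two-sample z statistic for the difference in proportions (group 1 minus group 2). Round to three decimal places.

p̂₁ = 389/665 ≈ 0.58496, p̂₂ = 255/376 ≈ 0.67819.
Pooled p̂ = (389+255)/(665+376) = 644/1041 = 0.61864.
SE = √(p̂(1−p̂)(1/n₁+1/n₂)) = √(0.61864·0.38136·0.00416333) = √(0.000982237) = 0.03134.
z = (0.58496 − 0.67819)/0.03134 = -0.09323/0.03134 = -2.975.

z = -2.975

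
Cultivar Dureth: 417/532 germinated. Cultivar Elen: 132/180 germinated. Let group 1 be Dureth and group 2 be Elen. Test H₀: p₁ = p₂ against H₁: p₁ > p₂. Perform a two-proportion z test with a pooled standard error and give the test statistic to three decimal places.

z = 1.394

p̂₁ = 417/532 ≈ 0.78383, p̂₂ = 132/180 ≈ 0.73333.
Pooled p̂ = (417+132)/(532+180) = 549/712 = 0.77107.
SE = √(0.176522 × 0.00743525) = 0.03623.
z = (0.78383 − 0.73333)/0.03623 = 0.05050/0.03623 = 1.394.
p-value = P(Z > 1.394) ≈ 0.0817.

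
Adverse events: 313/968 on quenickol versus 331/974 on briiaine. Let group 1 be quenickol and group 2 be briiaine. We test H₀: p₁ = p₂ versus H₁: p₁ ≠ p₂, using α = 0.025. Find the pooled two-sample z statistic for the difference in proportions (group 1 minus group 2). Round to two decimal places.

p̂₁ = 313/968 ≈ 0.3233, p̂₂ = 331/974 ≈ 0.3398.
Pooled p̂ = (313+331)/(968+974) = 644/1942 = 0.3316.
SE = √(0.221647 × 0.00205975) = 0.0214.
z = (0.3233 − 0.3398)/0.0214 = -0.0165/0.0214 = -0.77.
p-value = 2·P(Z > 0.772) ≈ 0.4403; since p > α = 0.025, fail to reject H₀.

z = -0.77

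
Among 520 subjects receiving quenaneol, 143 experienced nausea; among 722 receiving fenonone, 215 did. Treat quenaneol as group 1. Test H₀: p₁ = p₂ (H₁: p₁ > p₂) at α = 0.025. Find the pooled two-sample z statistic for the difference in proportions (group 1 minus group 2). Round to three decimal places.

p̂₁ = 143/520 ≈ 0.275000, p̂₂ = 215/722 ≈ 0.297784.
Pooled p̂ = (143+215)/(520+722) = 358/1242 = 0.288245.
SE = √(p̂(1−p̂)(1/n₁+1/n₂)) = √(0.288245·0.711755·0.00330812) = √(0.000678693) = 0.026052.
z = (0.275000 − 0.297784)/0.026052 = -0.022784/0.026052 = -0.875.
p-value = P(Z > -0.875) ≈ 0.8091; since p > α = 0.025, fail to reject H₀.

z = -0.875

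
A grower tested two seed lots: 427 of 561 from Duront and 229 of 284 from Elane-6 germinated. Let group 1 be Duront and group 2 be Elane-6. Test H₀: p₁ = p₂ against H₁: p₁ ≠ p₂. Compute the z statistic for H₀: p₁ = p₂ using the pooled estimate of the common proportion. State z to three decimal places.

z = -1.489

p̂₁ = 427/561 = 0.76114, p̂₂ = 229/284 = 0.80634.
Pooled p̂ = (427+229)/(561+284) = 656/845 = 0.77633.
SE = √(p̂(1−p̂)(1/n₁+1/n₂)) = √(0.77633·0.22367·0.00530366) = √(0.000920932) = 0.03035.
z = (0.76114 − 0.80634)/0.03035 = -0.04520/0.03035 = -1.489.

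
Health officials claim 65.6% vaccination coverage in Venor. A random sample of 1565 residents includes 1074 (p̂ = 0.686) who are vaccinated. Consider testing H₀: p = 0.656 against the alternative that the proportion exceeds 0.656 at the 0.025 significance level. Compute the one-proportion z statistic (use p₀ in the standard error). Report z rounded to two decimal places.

p̂ = 1074/1565 = 0.6863.
SE = √(p₀(1−p₀)/n) = √(0.22566/1565) = 0.0120.
z = (0.6863 − 0.656)/0.0120 = 0.0303/0.0120 = 2.52.
p-value = P(Z > 2.520) ≈ 0.0059. With α = 0.025, reject H₀.

z = 2.52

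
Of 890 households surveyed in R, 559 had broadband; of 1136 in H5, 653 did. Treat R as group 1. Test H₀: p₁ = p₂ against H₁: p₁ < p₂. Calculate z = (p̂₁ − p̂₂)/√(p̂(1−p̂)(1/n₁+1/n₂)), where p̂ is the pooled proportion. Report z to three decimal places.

p̂₁ = 559/890 = 0.62809, p̂₂ = 653/1136 = 0.57482.
Pooled p̂ = (559+653)/(890+1136) = 1212/2026 = 0.59822.
SE = √(p̂(1−p̂)(1/n₁+1/n₂)) = √(0.59822·0.40178·0.00200388) = √(0.000481636) = 0.02195.
z = (0.62809 − 0.57482)/0.02195 = 0.05327/0.02195 = 2.427.

z = 2.427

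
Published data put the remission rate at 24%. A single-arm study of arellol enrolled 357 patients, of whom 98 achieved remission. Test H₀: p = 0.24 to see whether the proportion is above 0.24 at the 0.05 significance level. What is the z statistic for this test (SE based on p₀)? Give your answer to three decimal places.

p̂ = 98/357 ≈ 0.27451.
SE = √(p₀(1−p₀)/n) = √(0.1824/357) = 0.02260.
z = (0.27451 − 0.24)/0.02260 = 0.03451/0.02260 = 1.527.
p-value = P(Z > 1.527) ≈ 0.0634, so at α = 0.05 we fail to reject H₀.

z = 1.527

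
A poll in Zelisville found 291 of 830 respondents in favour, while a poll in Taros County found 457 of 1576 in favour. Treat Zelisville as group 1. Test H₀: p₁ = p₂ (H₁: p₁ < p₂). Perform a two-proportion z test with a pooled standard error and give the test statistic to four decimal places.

z = 3.0542

p̂₁ = 291/830 = 0.3506024, p̂₂ = 457/1576 = 0.2899746.
Pooled p̂ = (291+457)/(830+1576) = 748/2406 = 0.3108894.
SE = √(p̂(1−p̂)(1/n₁+1/n₂)) = √(0.3108894·0.6891106·0.00183934) = √(0.000394054) = 0.0198508.
z = (0.3506024 − 0.2899746)/0.0198508 = 0.0606278/0.0198508 = 3.0542.
p-value = P(Z < 3.054) ≈ 0.9989.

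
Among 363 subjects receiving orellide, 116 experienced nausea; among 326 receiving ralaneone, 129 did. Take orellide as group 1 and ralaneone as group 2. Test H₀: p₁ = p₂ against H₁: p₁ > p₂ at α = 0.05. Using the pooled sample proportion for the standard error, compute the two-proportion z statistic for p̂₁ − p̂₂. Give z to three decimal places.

p̂₁ = 116/363 ≈ 0.31956, p̂₂ = 129/326 ≈ 0.39571.
Pooled p̂ = (116+129)/(363+326) = 245/689 = 0.35559.
SE = √(0.229145 × 0.00582231) = 0.03653.
z = (0.31956 − 0.39571)/0.03653 = -0.07615/0.03653 = -2.085.
p-value = P(Z > -2.085) ≈ 0.9815; since p > α = 0.05, fail to reject H₀.

z = -2.085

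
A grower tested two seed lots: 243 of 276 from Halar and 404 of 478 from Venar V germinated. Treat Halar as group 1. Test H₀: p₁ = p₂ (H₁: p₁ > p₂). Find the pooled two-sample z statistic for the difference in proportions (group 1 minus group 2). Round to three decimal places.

z = 1.336

p̂₁ = 243/276 = 0.88043, p̂₂ = 404/478 = 0.84519.
Pooled p̂ = (243+404)/(276+478) = 647/754 = 0.85809.
SE = √(p̂(1−p̂)(1/n₁+1/n₂)) = √(0.85809·0.14191·0.00571524) = √(0.000695953) = 0.02638.
z = (0.88043 − 0.84519)/0.02638 = 0.03524/0.02638 = 1.336.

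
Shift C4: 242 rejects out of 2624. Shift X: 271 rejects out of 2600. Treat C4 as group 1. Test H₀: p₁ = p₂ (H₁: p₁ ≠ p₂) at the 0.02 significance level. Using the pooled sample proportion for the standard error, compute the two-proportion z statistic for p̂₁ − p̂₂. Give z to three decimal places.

z = -1.458

p̂₁ = 242/2624 ≈ 0.09223, p̂₂ = 271/2600 ≈ 0.10423.
Pooled p̂ = (242+271)/(2624+2600) = 513/5224 = 0.09820.
SE = √(p̂(1−p̂)(1/n₁+1/n₂)) = √(0.09820·0.90180·0.000765713) = √(6.78094e-05) = 0.00823.
z = (0.09223 − 0.10423)/0.00823 = -0.01200/0.00823 = -1.458.
Two-sided p-value ≈ 2·Φ(−1.458) = 0.1449; since p > α = 0.02, fail to reject H₀.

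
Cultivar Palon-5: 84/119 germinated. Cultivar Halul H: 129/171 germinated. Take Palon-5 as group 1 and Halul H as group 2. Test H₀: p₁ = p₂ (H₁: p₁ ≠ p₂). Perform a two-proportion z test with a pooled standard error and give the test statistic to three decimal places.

z = -0.920

p̂₁ = 84/119 ≈ 0.70588, p̂₂ = 129/171 ≈ 0.75439.
Pooled p̂ = (84+129)/(119+171) = 213/290 = 0.73448.
SE = √(p̂(1−p̂)(1/n₁+1/n₂)) = √(0.73448·0.26552·0.0142513) = √(0.00277926) = 0.05272.
z = (0.70588 − 0.75439)/0.05272 = -0.04851/0.05272 = -0.920.
p-value = 2·P(Z > 0.920) ≈ 0.3575.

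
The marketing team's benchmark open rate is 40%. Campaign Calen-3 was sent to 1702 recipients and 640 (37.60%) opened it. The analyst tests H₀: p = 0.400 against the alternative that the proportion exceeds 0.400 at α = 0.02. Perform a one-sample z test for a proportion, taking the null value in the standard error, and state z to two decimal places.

p̂ = 640/1702 = 0.3760.
SE = √(p₀(1−p₀)/n) = √(0.24/1702) = 0.0119.
z = (0.3760 − 0.4)/0.0119 = -0.0240/0.0119 = -2.02.
p-value = P(Z > -2.019) ≈ 0.9782, so at α = 0.02 we fail to reject H₀.

z = -2.02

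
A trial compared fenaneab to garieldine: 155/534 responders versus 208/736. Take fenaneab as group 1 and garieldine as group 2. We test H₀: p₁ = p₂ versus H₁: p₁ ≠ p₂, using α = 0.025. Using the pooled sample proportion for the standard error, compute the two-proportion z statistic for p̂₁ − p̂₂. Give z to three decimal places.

p̂₁ = 155/534 = 0.29026, p̂₂ = 208/736 = 0.28261.
Pooled p̂ = (155+208)/(534+736) = 363/1270 = 0.28583.
SE = √(0.20413 × 0.00323135) = 0.02568.
z = (0.29026 − 0.28261)/0.02568 = 0.00765/0.02568 = 0.298.
Two-sided p-value ≈ 2·Φ(−0.298) = 0.7657; since p > α = 0.025, fail to reject H₀.

z = 0.298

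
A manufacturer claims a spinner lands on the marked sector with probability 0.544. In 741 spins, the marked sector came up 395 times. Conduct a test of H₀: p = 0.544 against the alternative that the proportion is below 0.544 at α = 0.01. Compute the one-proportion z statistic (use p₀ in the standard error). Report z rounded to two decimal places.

z = -0.60

p̂ = 395/741 = 0.5331.
Under H₀, SE = √(0.544·0.456/741) = √(0.000334769) = 0.0183.
z = (0.5331 − 0.544)/0.0183 = -0.0109/0.0183 = -0.60.
p-value = P(Z < -0.598) ≈ 0.2750, so at α = 0.01 we fail to reject H₀.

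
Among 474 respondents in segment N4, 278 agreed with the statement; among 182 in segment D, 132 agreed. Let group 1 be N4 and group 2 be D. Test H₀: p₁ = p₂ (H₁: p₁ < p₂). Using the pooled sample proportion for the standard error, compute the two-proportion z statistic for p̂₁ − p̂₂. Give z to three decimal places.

z = -3.287

p̂₁ = 278/474 = 0.58650, p̂₂ = 132/182 = 0.72527.
Pooled p̂ = (278+132)/(474+182) = 410/656 = 0.62500.
SE = √(p̂(1−p̂)(1/n₁+1/n₂)) = √(0.62500·0.37500·0.00760421) = √(0.00178224) = 0.04222.
z = (0.58650 − 0.72527)/0.04222 = -0.13877/0.04222 = -3.287.
p-value = P(Z < -3.287) ≈ 0.0005.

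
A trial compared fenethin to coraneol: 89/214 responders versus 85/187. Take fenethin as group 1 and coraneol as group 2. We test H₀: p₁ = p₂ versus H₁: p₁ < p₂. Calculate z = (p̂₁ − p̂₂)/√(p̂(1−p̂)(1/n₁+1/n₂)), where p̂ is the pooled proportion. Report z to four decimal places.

p̂₁ = 89/214 ≈ 0.415888, p̂₂ = 85/187 ≈ 0.454545.
Pooled p̂ = (89+85)/(214+187) = 174/401 = 0.433915.
SE = √(0.245633 × 0.0100205) = 0.049612.
z = (0.415888 − 0.454545)/0.049612 = -0.038657/0.049612 = -0.7792.
p-value = P(Z < -0.779) ≈ 0.2179.

z = -0.7792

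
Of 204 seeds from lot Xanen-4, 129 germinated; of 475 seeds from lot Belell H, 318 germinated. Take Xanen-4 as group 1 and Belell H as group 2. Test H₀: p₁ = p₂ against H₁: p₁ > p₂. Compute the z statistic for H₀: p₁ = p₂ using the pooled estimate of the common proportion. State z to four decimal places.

p̂₁ = 129/204 ≈ 0.632353, p̂₂ = 318/475 ≈ 0.669474.
Pooled p̂ = (129+318)/(204+475) = 447/679 = 0.658321.
SE = √(p̂(1−p̂)(1/n₁+1/n₂)) = √(0.658321·0.341679·0.00700722) = √(0.00157617) = 0.039701.
z = (0.632353 − 0.669474)/0.039701 = -0.037121/0.039701 = -0.9350.

z = -0.9350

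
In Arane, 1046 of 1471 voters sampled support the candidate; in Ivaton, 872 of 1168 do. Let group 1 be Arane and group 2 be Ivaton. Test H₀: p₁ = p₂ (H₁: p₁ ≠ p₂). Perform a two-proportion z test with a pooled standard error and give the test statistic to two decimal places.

z = -2.03

p̂₁ = 1046/1471 = 0.7111, p̂₂ = 872/1168 = 0.7466.
Pooled p̂ = (1046+872)/(1471+1168) = 1918/2639 = 0.7268.
SE = √(0.198566 × 0.00153597) = 0.0175.
z = (0.7111 − 0.7466)/0.0175 = -0.0355/0.0175 = -2.03.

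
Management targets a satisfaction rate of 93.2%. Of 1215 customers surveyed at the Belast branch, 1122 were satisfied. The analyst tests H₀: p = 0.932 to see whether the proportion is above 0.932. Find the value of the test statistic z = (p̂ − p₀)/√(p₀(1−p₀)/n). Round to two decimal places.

z = -1.18

p̂ = 1122/1215 ≈ 0.9235.
Standard error under H₀: √(0.932×0.068/1215) = 0.0072.
z = (0.9235 − 0.932)/0.0072 = -0.0085/0.0072 = -1.18.
p-value = P(Z > -1.183) ≈ 0.8816.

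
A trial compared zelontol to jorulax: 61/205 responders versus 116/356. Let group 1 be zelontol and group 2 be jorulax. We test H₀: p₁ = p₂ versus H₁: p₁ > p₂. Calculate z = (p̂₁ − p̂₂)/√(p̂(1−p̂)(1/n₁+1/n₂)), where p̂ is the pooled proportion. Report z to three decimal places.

z = -0.694

p̂₁ = 61/205 = 0.29756, p̂₂ = 116/356 = 0.32584.
Pooled p̂ = (61+116)/(205+356) = 177/561 = 0.31551.
SE = √(p̂(1−p̂)(1/n₁+1/n₂)) = √(0.31551·0.68449·0.00768704) = √(0.00166011) = 0.04074.
z = (0.29756 − 0.32584)/0.04074 = -0.02828/0.04074 = -0.694.
p-value = P(Z > -0.694) ≈ 0.7562.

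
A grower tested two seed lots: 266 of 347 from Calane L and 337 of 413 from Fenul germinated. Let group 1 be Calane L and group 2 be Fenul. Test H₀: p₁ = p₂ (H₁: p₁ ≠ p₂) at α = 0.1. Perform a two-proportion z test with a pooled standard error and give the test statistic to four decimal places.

z = -1.6759

p̂₁ = 266/347 ≈ 0.766571, p̂₂ = 337/413 ≈ 0.815981.
Pooled p̂ = (266+337)/(347+413) = 603/760 = 0.793421.
SE = √(0.163904 × 0.00530315) = 0.029482.
z = (0.766571 − 0.815981)/0.029482 = -0.049410/0.029482 = -1.6759.
Two-sided p-value ≈ 2·Φ(−1.676) = 0.0938; since p < α = 0.1, reject H₀.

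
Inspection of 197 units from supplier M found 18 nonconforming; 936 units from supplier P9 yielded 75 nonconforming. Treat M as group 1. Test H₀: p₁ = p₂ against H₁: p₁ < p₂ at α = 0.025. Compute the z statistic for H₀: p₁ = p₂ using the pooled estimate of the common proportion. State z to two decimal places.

z = 0.52

p̂₁ = 18/197 = 0.09137, p̂₂ = 75/936 = 0.08013.
Pooled p̂ = (18+75)/(197+936) = 93/1133 = 0.08208.
SE = √(p̂(1−p̂)(1/n₁+1/n₂)) = √(0.08208·0.91792·0.00614452) = √(0.000462961) = 0.02152.
z = (0.09137 − 0.08013)/0.02152 = 0.01124/0.02152 = 0.52.
p-value = P(Z < 0.522) ≈ 0.6993, so at α = 0.025 we fail to reject H₀.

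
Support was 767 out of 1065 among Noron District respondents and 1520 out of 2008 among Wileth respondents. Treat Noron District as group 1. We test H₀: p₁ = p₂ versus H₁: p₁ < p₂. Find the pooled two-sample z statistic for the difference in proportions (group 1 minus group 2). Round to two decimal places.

p̂₁ = 767/1065 ≈ 0.72019, p̂₂ = 1520/2008 ≈ 0.75697.
Pooled p̂ = (767+1520)/(1065+2008) = 2287/3073 = 0.74422.
SE = √(p̂(1−p̂)(1/n₁+1/n₂)) = √(0.74422·0.25578·0.00143698) = √(0.000273535) = 0.01654.
z = (0.72019 − 0.75697)/0.01654 = -0.03678/0.01654 = -2.22.
p-value = P(Z < -2.224) ≈ 0.0131.

z = -2.22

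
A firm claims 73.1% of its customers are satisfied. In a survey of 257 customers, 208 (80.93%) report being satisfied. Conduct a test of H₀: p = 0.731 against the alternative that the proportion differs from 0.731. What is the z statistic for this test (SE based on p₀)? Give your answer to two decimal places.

z = 2.83

p̂ = 208/257 ≈ 0.8093.
Standard error under H₀: √(0.731×0.269/257) = 0.0277.
z = (0.8093 − 0.731)/0.0277 = 0.0783/0.0277 = 2.83.
p-value = 2·P(Z > 2.832) ≈ 0.0046.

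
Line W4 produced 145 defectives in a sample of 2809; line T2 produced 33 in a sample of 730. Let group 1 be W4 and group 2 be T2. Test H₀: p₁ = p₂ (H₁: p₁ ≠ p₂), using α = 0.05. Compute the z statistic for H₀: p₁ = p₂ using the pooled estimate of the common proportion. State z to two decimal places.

z = 0.71

p̂₁ = 145/2809 = 0.05162, p̂₂ = 33/730 = 0.04521.
Pooled p̂ = (145+33)/(2809+730) = 178/3539 = 0.05030.
SE = √(0.0477669 × 0.00172586) = 0.00908.
z = (0.05162 − 0.04521)/0.00908 = 0.00641/0.00908 = 0.71.
p-value = 2·P(Z > 0.706) ≈ 0.4799, so at α = 0.05 we fail to reject H₀.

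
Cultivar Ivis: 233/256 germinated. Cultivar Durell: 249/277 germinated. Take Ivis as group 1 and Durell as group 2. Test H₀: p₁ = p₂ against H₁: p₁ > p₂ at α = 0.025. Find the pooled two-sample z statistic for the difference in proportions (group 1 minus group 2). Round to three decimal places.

p̂₁ = 233/256 = 0.91016, p̂₂ = 249/277 = 0.89892.
Pooled p̂ = (233+249)/(256+277) = 482/533 = 0.90432.
SE = √(p̂(1−p̂)(1/n₁+1/n₂)) = √(0.90432·0.09568·0.00751636) = √(0.000650385) = 0.02550.
z = (0.91016 − 0.89892)/0.02550 = 0.01124/0.02550 = 0.441.
p-value = P(Z > 0.441) ≈ 0.3297. With α = 0.025, fail to reject H₀.

z = 0.441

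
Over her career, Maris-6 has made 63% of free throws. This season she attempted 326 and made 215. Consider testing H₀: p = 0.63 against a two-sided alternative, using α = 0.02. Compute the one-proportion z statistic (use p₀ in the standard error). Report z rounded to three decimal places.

z = 1.104

p̂ = 215/326 = 0.65951.
SE = √(p₀(1−p₀)/n) = √(0.2331/326) = 0.02674.
z = (0.65951 − 0.63)/0.02674 = 0.02951/0.02674 = 1.104.
p-value = 2·P(Z > 1.104) ≈ 0.2698, so at α = 0.02 we fail to reject H₀.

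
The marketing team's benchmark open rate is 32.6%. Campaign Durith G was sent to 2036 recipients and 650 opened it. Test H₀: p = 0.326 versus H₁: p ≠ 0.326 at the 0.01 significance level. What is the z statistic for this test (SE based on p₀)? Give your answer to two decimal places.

p̂ = 650/2036 ≈ 0.31925.
Standard error under H₀: √(0.326×0.674/2036) = 0.01039.
z = (0.31925 − 0.326)/0.01039 = -0.00675/0.01039 = -0.65.
p-value = 2·P(Z > 0.649) ≈ 0.5161; since p > α = 0.01, fail to reject H₀.

z = -0.65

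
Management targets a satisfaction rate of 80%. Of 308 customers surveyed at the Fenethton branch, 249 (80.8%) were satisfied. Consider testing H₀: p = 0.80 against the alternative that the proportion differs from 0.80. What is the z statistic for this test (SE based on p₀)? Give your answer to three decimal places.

z = 0.370

p̂ = 249/308 = 0.80844.
SE = √(p₀(1−p₀)/n) = √(0.16/308) = 0.02279.
z = (0.80844 − 0.8)/0.02279 = 0.00844/0.02279 = 0.370.
p-value = 2·P(Z > 0.370) ≈ 0.7111.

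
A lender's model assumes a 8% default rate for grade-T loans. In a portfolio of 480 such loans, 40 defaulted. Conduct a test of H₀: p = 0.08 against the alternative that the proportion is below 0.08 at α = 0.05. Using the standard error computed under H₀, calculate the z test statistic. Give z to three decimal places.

p̂ = 40/480 = 0.08333.
Standard error under H₀: √(0.08×0.92/480) = 0.01238.
z = (0.08333 − 0.08)/0.01238 = 0.00333/0.01238 = 0.269.
p-value = P(Z < 0.269) ≈ 0.6061; since p > α = 0.05, fail to reject H₀.

z = 0.269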